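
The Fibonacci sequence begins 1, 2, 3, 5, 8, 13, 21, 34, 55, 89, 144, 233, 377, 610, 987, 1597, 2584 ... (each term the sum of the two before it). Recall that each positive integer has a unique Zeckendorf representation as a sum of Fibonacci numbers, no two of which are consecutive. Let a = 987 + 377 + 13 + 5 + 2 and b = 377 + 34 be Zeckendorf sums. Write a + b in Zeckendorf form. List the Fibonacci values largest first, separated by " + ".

1597 + 144 + 34 + 13 + 5 + 2

The two numbers are 1384 and 411, so their sum is 1795.
Greedy algorithm:
1597 ≤ 1795 < 2584, so take 1597; remainder 198
144 ≤ 198 < 233, so take 144; remainder 54
34 ≤ 54 < 55, so take 34; remainder 20
13 ≤ 20 < 21, so take 13; remainder 7
5 ≤ 7 < 8, so take 5; remainder 2
2 ≤ 2 < 3, so take 2; remainder 0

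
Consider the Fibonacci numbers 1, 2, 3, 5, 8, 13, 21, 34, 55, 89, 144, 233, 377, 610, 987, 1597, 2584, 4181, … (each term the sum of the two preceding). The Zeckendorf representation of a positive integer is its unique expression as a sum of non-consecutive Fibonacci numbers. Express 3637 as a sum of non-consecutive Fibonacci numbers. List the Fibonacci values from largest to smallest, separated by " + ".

2584 + 987 + 55 + 8 + 3

3637: greatest Fibonacci not exceeding it is 2584, leaving 1053
1053: greatest Fibonacci not exceeding it is 987, leaving 66
66: greatest Fibonacci not exceeding it is 55, leaving 11
11: greatest Fibonacci not exceeding it is 8, leaving 3
3: greatest Fibonacci not exceeding it is 3, leaving 0
So 3637 = 2584 + 987 + 55 + 8 + 3, with no two terms consecutive in the sequence.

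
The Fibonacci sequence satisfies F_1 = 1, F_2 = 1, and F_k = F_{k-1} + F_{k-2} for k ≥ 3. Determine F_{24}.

Iterating the recurrence up to F_{17} = 1597 and F_{16} = 987:
F_{18} = F_{17} + F_{16} = 1597 + 987 = 2584
F_{19} = F_{18} + F_{17} = 2584 + 1597 = 4181
F_{20} = F_{19} + F_{18} = 4181 + 2584 = 6765
F_{21} = F_{20} + F_{19} = 6765 + 4181 = 10946
F_{22} = F_{21} + F_{20} = 10946 + 6765 = 17711
F_{23} = F_{22} + F_{21} = 17711 + 10946 = 28657
F_{24} = F_{23} + F_{22} = 28657 + 17711 = 46368

46368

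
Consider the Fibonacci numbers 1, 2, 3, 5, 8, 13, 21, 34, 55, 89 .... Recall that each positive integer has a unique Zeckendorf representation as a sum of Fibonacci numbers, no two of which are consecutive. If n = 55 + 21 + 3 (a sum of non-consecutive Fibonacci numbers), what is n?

55 + 21 + 3 = 79.

79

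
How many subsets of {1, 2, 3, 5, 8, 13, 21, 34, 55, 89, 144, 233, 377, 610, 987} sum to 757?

Starting from the Zeckendorf form and repeatedly splitting a term F_k into F_{k−1} + F_{k−2} (when neither is already used) reaches every representation.
757 = 610+144+3 = 610+144+2+1 = 610+89+55+3 = 377+233+144+3 = … (14 more), for 18 in all.

18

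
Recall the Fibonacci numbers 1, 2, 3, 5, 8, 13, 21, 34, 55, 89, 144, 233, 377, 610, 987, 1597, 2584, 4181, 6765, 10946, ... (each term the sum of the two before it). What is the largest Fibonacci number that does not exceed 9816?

6765 ≤ 9816 < 10946, so the largest Fibonacci number not exceeding 9816 is 6765.

6765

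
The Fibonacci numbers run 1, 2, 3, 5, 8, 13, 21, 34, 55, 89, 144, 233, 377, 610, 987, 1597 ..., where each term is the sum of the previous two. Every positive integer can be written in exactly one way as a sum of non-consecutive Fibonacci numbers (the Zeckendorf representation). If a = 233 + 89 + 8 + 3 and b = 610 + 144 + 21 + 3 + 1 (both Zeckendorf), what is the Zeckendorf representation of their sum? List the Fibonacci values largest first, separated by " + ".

The two numbers are 333 and 779, so their sum is 1112.
Greedy algorithm:
largest Fibonacci ≤ 1112 is 987; 1112 − 987 = 125
largest Fibonacci ≤ 125 is 89; 125 − 89 = 36
largest Fibonacci ≤ 36 is 34; 36 − 34 = 2
largest Fibonacci ≤ 2 is 2; 2 − 2 = 0

987 + 89 + 34 + 2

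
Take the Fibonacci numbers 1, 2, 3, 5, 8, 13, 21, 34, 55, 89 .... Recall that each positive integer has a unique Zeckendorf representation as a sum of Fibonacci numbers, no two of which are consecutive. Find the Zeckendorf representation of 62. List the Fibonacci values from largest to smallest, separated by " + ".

Greedy algorithm:
55 ≤ 62 < 89, so take 55; remainder 7
5 ≤ 7 < 8, so take 5; remainder 2
2 ≤ 2 < 3, so take 2; remainder 0
So 62 = 55 + 5 + 2, with no two terms consecutive in the sequence.

55 + 5 + 2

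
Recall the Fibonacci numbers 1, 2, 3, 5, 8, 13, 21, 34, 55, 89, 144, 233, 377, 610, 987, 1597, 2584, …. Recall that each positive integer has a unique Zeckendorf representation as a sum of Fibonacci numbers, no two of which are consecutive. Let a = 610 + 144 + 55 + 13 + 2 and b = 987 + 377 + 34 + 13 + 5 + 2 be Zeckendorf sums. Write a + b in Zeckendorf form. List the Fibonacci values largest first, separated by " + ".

1597 + 610 + 34 + 1

The two numbers are 824 and 1418, so their sum is 2242.
2242 − 1597 = 645
645 − 610 = 35
35 − 34 = 1
1 − 1 = 0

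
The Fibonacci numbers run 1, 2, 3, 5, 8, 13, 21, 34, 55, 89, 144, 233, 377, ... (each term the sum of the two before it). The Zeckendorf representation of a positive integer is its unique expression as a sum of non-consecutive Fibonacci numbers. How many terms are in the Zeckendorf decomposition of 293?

3

Greedy algorithm:
233 ≤ 293 < 377, so take 233; remainder 60
55 ≤ 60 < 89, so take 55; remainder 5
5 ≤ 5 < 8, so take 5; remainder 0
293 = 233 + 55 + 5, which has 3 terms.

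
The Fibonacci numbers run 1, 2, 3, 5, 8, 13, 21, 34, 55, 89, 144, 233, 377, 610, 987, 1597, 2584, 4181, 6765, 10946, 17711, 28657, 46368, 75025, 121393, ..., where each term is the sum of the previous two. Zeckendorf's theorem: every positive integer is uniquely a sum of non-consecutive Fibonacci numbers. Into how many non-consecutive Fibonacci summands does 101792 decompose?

8

take 75025 (≤ 101792); 101792 − 75025 = 26767
take 17711 (≤ 26767); 26767 − 17711 = 9056
take 6765 (≤ 9056); 9056 − 6765 = 2291
take 1597 (≤ 2291); 2291 − 1597 = 694
take 610 (≤ 694); 694 − 610 = 84
take 55 (≤ 84); 84 − 55 = 29
take 21 (≤ 29); 29 − 21 = 8
take 8 (≤ 8); 8 − 8 = 0
101792 = 75025 + 17711 + 6765 + 1597 + 610 + 55 + 21 + 8, which has 8 terms.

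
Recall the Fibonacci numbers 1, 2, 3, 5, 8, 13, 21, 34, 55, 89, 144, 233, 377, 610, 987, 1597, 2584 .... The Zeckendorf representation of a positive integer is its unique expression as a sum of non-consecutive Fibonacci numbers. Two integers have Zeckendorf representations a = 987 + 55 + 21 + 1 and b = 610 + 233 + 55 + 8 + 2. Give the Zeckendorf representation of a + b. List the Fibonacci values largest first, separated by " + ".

The two numbers are 1064 and 908, so their sum is 1972.
1597 ≤ 1972 < 2584, so take 1597; remainder 375
233 ≤ 375 < 377, so take 233; remainder 142
89 ≤ 142 < 144, so take 89; remainder 53
34 ≤ 53 < 55, so take 34; remainder 19
13 ≤ 19 < 21, so take 13; remainder 6
5 ≤ 6 < 8, so take 5; remainder 1
1 ≤ 1 < 2, so take 1; remainder 0

1597 + 233 + 89 + 34 + 13 + 5 + 1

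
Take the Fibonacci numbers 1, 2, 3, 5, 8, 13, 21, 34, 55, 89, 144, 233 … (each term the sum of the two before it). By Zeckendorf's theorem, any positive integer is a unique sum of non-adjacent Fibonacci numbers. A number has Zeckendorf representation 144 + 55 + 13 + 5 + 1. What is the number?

144 + 55 + 13 + 5 + 1 = 218.

218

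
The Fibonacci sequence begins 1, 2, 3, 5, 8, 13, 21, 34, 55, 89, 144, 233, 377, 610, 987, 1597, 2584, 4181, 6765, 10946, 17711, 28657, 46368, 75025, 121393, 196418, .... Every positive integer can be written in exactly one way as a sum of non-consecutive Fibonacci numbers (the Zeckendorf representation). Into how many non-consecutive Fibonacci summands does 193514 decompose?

8

subtract 121393 from 193514: 72121 remains
subtract 46368 from 72121: 25753 remains
subtract 17711 from 25753: 8042 remains
subtract 6765 from 8042: 1277 remains
subtract 987 from 1277: 290 remains
subtract 233 from 290: 57 remains
subtract 55 from 57: 2 remains
subtract 2 from 2: 0 remains
193514 = 121393 + 46368 + 17711 + 6765 + 987 + 233 + 55 + 2, which has 8 terms.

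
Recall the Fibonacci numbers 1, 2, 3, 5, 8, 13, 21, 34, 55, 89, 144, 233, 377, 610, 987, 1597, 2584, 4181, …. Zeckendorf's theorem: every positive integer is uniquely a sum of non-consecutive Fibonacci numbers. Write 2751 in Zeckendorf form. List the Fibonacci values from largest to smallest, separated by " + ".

2584 + 144 + 21 + 2

Greedy algorithm:
largest Fibonacci ≤ 2751 is 2584; 2751 − 2584 = 167
largest Fibonacci ≤ 167 is 144; 167 − 144 = 23
largest Fibonacci ≤ 23 is 21; 23 − 21 = 2
largest Fibonacci ≤ 2 is 2; 2 − 2 = 0
So 2751 = 2584 + 144 + 21 + 2, with no two terms consecutive in the sequence.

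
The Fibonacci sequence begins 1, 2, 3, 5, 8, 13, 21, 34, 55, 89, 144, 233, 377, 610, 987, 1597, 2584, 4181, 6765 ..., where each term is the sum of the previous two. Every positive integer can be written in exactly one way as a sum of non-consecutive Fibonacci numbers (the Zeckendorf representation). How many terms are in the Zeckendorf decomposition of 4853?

take 4181 (≤ 4853); 4853 − 4181 = 672
take 610 (≤ 672); 672 − 610 = 62
take 55 (≤ 62); 62 − 55 = 7
take 5 (≤ 7); 7 − 5 = 2
take 2 (≤ 2); 2 − 2 = 0
4853 = 4181 + 610 + 55 + 5 + 2, which has 5 terms.

5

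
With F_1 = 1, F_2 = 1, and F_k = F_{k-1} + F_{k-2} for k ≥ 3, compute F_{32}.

2178309

Iterating the recurrence up to F_{26} = 121393 and F_{25} = 75025:
F_{27} = F_{26} + F_{25} = 121393 + 75025 = 196418
F_{28} = F_{27} + F_{26} = 196418 + 121393 = 317811
F_{29} = F_{28} + F_{27} = 317811 + 196418 = 514229
F_{30} = F_{29} + F_{28} = 514229 + 317811 = 832040
F_{31} = F_{30} + F_{29} = 832040 + 514229 = 1346269
F_{32} = F_{31} + F_{30} = 1346269 + 832040 = 2178309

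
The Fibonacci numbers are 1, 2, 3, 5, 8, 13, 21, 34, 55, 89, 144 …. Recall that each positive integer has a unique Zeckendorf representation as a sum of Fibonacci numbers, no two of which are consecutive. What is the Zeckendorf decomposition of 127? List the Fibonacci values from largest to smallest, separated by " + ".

Greedy algorithm:
127 − 89 = 38
38 − 34 = 4
4 − 3 = 1
1 − 1 = 0
So 127 = 89 + 34 + 3 + 1, with no two terms consecutive in the sequence.

89 + 34 + 3 + 1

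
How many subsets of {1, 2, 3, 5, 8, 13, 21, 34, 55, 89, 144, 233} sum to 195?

6

Starting from the Zeckendorf form and repeatedly splitting a term F_k into F_{k−1} + F_{k−2} (when neither is already used) reaches every representation.
195 = 144+34+13+3+1 = 144+34+8+5+3+1 = 89+55+34+13+3+1 = 144+21+13+8+5+3+1 = 89+55+34+8+5+3+1 = … (1 more), for 6 in all.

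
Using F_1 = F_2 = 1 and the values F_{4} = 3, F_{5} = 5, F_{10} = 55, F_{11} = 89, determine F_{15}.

By the addition formula F_{m+n} = F_m F_{n+1} + F_{m−1} F_n with m=5, n=10: F_{15} = 5·89 + 3·55 = 445 + 165 = 610.

610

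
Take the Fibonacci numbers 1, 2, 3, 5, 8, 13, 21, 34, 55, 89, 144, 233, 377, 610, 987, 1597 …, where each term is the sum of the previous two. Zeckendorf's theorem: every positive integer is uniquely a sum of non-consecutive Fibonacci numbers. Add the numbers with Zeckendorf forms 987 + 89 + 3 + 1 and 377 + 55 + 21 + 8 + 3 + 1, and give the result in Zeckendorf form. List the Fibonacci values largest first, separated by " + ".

987 + 377 + 144 + 34 + 3

The two numbers are 1080 and 465, so their sum is 1545.
largest Fibonacci ≤ 1545 is 987; 1545 − 987 = 558
largest Fibonacci ≤ 558 is 377; 558 − 377 = 181
largest Fibonacci ≤ 181 is 144; 181 − 144 = 37
largest Fibonacci ≤ 37 is 34; 37 − 34 = 3
largest Fibonacci ≤ 3 is 3; 3 − 3 = 0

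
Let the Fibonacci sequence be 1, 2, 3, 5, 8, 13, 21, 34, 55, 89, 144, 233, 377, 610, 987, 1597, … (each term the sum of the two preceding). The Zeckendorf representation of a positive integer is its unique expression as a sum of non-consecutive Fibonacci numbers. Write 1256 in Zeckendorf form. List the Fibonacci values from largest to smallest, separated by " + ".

987 + 233 + 34 + 2

largest Fibonacci ≤ 1256 is 987; 1256 − 987 = 269
largest Fibonacci ≤ 269 is 233; 269 − 233 = 36
largest Fibonacci ≤ 36 is 34; 36 − 34 = 2
largest Fibonacci ≤ 2 is 2; 2 − 2 = 0
So 1256 = 987 + 233 + 34 + 2, with no two terms consecutive in the sequence.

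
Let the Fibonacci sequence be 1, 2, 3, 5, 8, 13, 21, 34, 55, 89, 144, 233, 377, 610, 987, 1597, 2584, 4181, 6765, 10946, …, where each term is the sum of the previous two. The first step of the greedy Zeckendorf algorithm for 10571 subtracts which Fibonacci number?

6765

6765 ≤ 10571 < 10946, so the largest Fibonacci number not exceeding 10571 is 6765.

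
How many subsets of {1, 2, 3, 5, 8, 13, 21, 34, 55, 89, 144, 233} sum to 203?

Each representation comes from the Zeckendorf form by replacing some F_k with F_{k−1} + F_{k−2} where possible.
203 = 144+55+3+1 = 144+34+21+3+1 = 144+34+13+8+3+1 = … (2 more), for 5 in all.

5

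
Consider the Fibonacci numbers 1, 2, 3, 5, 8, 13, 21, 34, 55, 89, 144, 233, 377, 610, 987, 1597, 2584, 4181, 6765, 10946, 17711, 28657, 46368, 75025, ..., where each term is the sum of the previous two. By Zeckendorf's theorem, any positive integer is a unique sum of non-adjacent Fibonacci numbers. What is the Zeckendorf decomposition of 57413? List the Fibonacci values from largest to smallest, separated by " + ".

57413: greatest Fibonacci not exceeding it is 46368, leaving 11045
11045: greatest Fibonacci not exceeding it is 10946, leaving 99
99: greatest Fibonacci not exceeding it is 89, leaving 10
10: greatest Fibonacci not exceeding it is 8, leaving 2
2: greatest Fibonacci not exceeding it is 2, leaving 0
So 57413 = 46368 + 10946 + 89 + 8 + 2, with no two terms consecutive in the sequence.

46368 + 10946 + 89 + 8 + 2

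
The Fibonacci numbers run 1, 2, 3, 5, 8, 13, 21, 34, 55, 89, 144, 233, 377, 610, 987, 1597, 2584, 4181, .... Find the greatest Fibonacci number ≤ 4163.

2584 ≤ 4163 < 4181, so the largest Fibonacci number not exceeding 4163 is 2584.

2584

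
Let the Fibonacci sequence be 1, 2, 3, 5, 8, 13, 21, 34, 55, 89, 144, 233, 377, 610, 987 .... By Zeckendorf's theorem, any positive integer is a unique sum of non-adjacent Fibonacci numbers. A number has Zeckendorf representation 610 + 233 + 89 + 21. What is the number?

610 + 233 + 89 + 21 = 953.

953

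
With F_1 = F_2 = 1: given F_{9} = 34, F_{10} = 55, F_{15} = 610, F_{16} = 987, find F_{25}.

By the addition formula F_{m+n} = F_m F_{n+1} + F_{m−1} F_n with m=10, n=15: F_{25} = 55·987 + 34·610 = 54285 + 20740 = 75025.

75025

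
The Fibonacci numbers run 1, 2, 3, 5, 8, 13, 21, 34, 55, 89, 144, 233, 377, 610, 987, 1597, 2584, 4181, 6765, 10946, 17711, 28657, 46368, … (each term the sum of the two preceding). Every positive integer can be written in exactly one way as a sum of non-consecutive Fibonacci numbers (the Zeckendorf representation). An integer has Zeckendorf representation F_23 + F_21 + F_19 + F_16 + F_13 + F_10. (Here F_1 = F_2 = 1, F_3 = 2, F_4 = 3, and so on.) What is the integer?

F_23 + F_21 + F_19 + F_16 + F_13 + F_10 = 28657 + 10946 + 4181 + 987 + 233 + 55 = 45059.

45059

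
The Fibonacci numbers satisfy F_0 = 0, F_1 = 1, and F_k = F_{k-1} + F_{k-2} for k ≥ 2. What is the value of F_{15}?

Iterating the recurrence up to F_{10} = 55 and F_{9} = 34:
F_{11} = F_{10} + F_{9} = 55 + 34 = 89
F_{12} = F_{11} + F_{10} = 89 + 55 = 144
F_{13} = F_{12} + F_{11} = 144 + 89 = 233
F_{14} = F_{13} + F_{12} = 233 + 144 = 377
F_{15} = F_{14} + F_{13} = 377 + 233 = 610

610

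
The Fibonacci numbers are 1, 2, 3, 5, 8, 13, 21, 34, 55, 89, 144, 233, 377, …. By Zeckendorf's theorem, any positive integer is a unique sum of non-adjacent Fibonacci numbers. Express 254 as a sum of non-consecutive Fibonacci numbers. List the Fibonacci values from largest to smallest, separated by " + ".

233 + 21

Repeatedly subtract the largest Fibonacci number that fits:
largest Fibonacci ≤ 254 is 233; 254 − 233 = 21
largest Fibonacci ≤ 21 is 21; 21 − 21 = 0
So 254 = 233 + 21, with no two terms consecutive in the sequence.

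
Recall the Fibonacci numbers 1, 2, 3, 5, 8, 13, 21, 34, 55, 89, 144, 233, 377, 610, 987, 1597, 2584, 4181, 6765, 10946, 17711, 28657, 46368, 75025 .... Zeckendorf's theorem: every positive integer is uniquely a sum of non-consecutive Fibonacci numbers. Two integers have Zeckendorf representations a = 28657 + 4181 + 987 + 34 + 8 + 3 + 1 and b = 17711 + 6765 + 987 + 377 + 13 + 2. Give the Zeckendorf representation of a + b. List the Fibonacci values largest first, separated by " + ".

The two numbers are 33871 and 25855, so their sum is 59726.
subtract 46368 from 59726: 13358 remains
subtract 10946 from 13358: 2412 remains
subtract 1597 from 2412: 815 remains
subtract 610 from 815: 205 remains
subtract 144 from 205: 61 remains
subtract 55 from 61: 6 remains
subtract 5 from 6: 1 remains
subtract 1 from 1: 0 remains

46368 + 10946 + 1597 + 610 + 144 + 55 + 5 + 1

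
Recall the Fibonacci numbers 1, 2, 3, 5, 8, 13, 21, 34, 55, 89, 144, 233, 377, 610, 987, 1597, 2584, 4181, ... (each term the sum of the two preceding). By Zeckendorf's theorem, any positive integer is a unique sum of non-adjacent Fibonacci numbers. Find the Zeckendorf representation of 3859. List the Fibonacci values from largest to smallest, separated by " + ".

2584 + 987 + 233 + 55

3859 − 2584 = 1275
1275 − 987 = 288
288 − 233 = 55
55 − 55 = 0
So 3859 = 2584 + 987 + 233 + 55, with no two terms consecutive in the sequence.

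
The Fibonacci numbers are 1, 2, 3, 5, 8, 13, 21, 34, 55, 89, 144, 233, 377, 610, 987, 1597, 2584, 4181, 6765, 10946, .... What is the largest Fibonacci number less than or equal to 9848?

6765 ≤ 9848 < 10946, so the largest Fibonacci number not exceeding 9848 is 6765.

6765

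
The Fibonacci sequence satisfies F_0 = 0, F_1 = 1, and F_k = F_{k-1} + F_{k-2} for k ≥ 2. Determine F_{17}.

Iterating the recurrence up to F_{13} = 233 and F_{12} = 144:
F_{14} = F_{13} + F_{12} = 233 + 144 = 377
F_{15} = F_{14} + F_{13} = 377 + 233 = 610
F_{16} = F_{15} + F_{14} = 610 + 377 = 987
F_{17} = F_{16} + F_{15} = 987 + 610 = 1597

1597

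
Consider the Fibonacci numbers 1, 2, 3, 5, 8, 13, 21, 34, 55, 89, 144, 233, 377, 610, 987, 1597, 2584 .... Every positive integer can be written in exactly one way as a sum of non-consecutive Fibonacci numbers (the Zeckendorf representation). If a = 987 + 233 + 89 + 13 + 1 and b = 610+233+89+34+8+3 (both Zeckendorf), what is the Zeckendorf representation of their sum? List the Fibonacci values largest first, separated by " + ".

The two numbers are 1323 and 977, so their sum is 2300.
Repeatedly subtract the largest Fibonacci number that fits:
1597 ≤ 2300 < 2584, so take 1597; remainder 703
610 ≤ 703 < 987, so take 610; remainder 93
89 ≤ 93 < 144, so take 89; remainder 4
3 ≤ 4 < 5, so take 3; remainder 1
1 ≤ 1 < 2, so take 1; remainder 0

1597 + 610 + 89 + 3 + 1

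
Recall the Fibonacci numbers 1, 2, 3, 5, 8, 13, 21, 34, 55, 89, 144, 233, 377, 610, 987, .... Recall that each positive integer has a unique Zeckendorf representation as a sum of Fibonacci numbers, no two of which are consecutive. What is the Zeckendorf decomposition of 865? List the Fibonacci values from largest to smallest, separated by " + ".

subtract 610 from 865: 255 remains
subtract 233 from 255: 22 remains
subtract 21 from 22: 1 remains
subtract 1 from 1: 0 remains
So 865 = 610 + 233 + 21 + 1, with no two terms consecutive in the sequence.

610 + 233 + 21 + 1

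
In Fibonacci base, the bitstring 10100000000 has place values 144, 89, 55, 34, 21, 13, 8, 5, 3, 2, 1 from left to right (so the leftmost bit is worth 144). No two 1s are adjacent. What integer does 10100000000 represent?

Summing the place values of the 1 bits: 144 + 55 = 199.

199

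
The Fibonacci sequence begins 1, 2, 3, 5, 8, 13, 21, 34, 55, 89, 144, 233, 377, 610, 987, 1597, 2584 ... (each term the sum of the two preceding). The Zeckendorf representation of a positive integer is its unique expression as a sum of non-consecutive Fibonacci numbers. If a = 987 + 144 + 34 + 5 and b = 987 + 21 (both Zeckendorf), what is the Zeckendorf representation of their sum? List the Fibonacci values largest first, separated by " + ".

The two numbers are 1170 and 1008, so their sum is 2178.
1597 ≤ 2178 < 2584, so take 1597; remainder 581
377 ≤ 581 < 610, so take 377; remainder 204
144 ≤ 204 < 233, so take 144; remainder 60
55 ≤ 60 < 89, so take 55; remainder 5
5 ≤ 5 < 8, so take 5; remainder 0

1597 + 377 + 144 + 55 + 5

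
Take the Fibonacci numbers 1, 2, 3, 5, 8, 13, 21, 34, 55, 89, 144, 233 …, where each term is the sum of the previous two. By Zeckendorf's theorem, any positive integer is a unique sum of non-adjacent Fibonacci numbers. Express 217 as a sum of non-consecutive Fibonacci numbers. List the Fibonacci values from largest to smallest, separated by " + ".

144 + 55 + 13 + 5

Greedy algorithm:
subtract 144 from 217: 73 remains
subtract 55 from 73: 18 remains
subtract 13 from 18: 5 remains
subtract 5 from 5: 0 remains
So 217 = 144 + 55 + 13 + 5, with no two terms consecutive in the sequence.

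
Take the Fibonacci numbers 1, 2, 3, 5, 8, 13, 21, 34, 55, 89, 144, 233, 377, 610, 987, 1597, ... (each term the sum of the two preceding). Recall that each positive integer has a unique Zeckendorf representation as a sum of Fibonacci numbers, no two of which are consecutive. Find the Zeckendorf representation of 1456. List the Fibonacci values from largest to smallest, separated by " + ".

987 + 377 + 89 + 3

Repeatedly subtract the largest Fibonacci number that fits:
1456 − 987 = 469
469 − 377 = 92
92 − 89 = 3
3 − 3 = 0
So 1456 = 987 + 377 + 89 + 3, with no two terms consecutive in the sequence.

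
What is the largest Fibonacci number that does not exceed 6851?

6765 ≤ 6851 < 10946, so the largest Fibonacci number not exceeding 6851 is 6765.

6765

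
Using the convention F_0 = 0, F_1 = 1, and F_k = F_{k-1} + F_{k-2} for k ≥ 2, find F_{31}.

Iterating the recurrence up to F_{25} = 75025 and F_{24} = 46368:
F_{26} = F_{25} + F_{24} = 75025 + 46368 = 121393
F_{27} = F_{26} + F_{25} = 121393 + 75025 = 196418
F_{28} = F_{27} + F_{26} = 196418 + 121393 = 317811
F_{29} = F_{28} + F_{27} = 317811 + 196418 = 514229
F_{30} = F_{29} + F_{28} = 514229 + 317811 = 832040
F_{31} = F_{30} + F_{29} = 832040 + 514229 = 1346269

1346269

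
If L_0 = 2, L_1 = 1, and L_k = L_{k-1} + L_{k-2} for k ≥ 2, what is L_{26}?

271443

Iterating the recurrence up to L_{18} = 5778 and L_{17} = 3571:
L_{19} = L_{18} + L_{17} = 5778 + 3571 = 9349
L_{20} = L_{19} + L_{18} = 9349 + 5778 = 15127
L_{21} = L_{20} + L_{19} = 15127 + 9349 = 24476
L_{22} = L_{21} + L_{20} = 24476 + 15127 = 39603
L_{23} = L_{22} + L_{21} = 39603 + 24476 = 64079
L_{24} = L_{23} + L_{22} = 64079 + 39603 = 103682
L_{25} = L_{24} + L_{23} = 103682 + 64079 = 167761
L_{26} = L_{25} + L_{24} = 167761 + 103682 = 271443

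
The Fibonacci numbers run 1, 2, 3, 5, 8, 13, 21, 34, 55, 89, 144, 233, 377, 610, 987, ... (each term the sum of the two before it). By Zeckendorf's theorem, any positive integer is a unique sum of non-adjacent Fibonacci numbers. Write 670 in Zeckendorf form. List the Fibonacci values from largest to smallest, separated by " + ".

610 + 55 + 5

670: greatest Fibonacci not exceeding it is 610, leaving 60
60: greatest Fibonacci not exceeding it is 55, leaving 5
5: greatest Fibonacci not exceeding it is 5, leaving 0
So 670 = 610 + 55 + 5, with no two terms consecutive in the sequence.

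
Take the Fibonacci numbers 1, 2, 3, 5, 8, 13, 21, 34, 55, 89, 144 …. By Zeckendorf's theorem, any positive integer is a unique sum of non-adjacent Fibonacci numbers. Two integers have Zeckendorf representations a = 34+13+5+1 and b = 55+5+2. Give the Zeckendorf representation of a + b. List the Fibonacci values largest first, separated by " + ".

89 + 21 + 5

The two numbers are 53 and 62, so their sum is 115.
largest Fibonacci ≤ 115 is 89; 115 − 89 = 26
largest Fibonacci ≤ 26 is 21; 26 − 21 = 5
largest Fibonacci ≤ 5 is 5; 5 − 5 = 0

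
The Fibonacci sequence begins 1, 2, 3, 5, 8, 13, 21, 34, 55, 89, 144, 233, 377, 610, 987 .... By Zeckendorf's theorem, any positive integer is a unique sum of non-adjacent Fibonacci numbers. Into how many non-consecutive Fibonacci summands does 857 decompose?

857: greatest Fibonacci not exceeding it is 610, leaving 247
247: greatest Fibonacci not exceeding it is 233, leaving 14
14: greatest Fibonacci not exceeding it is 13, leaving 1
1: greatest Fibonacci not exceeding it is 1, leaving 0
857 = 610 + 233 + 13 + 1, which has 4 terms.

4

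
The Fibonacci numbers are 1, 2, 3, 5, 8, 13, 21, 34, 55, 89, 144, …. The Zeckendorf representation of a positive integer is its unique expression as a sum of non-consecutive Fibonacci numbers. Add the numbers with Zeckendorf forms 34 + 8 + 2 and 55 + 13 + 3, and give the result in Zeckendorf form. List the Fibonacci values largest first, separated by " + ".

The two numbers are 44 and 71, so their sum is 115.
subtract 89 from 115: 26 remains
subtract 21 from 26: 5 remains
subtract 5 from 5: 0 remains

89 + 21 + 5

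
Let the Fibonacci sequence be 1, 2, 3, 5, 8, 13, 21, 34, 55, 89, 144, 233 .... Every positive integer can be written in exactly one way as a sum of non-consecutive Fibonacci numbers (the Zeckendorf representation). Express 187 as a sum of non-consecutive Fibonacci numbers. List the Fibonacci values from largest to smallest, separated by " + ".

take 144 (≤ 187); 187 − 144 = 43
take 34 (≤ 43); 43 − 34 = 9
take 8 (≤ 9); 9 − 8 = 1
take 1 (≤ 1); 1 − 1 = 0
So 187 = 144 + 34 + 8 + 1, with no two terms consecutive in the sequence.

144 + 34 + 8 + 1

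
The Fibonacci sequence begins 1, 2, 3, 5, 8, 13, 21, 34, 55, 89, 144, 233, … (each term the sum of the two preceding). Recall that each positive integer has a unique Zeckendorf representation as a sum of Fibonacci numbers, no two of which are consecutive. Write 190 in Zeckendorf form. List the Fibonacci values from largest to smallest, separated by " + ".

subtract 144 from 190: 46 remains
subtract 34 from 46: 12 remains
subtract 8 from 12: 4 remains
subtract 3 from 4: 1 remains
subtract 1 from 1: 0 remains
So 190 = 144 + 34 + 8 + 3 + 1, with no two terms consecutive in the sequence.

144 + 34 + 8 + 3 + 1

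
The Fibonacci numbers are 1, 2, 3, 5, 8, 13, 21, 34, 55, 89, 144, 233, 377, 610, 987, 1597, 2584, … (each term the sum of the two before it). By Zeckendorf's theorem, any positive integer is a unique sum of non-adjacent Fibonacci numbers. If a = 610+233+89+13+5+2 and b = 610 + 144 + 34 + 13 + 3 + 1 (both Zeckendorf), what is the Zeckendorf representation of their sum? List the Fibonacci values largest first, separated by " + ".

1597 + 144 + 13 + 3

The two numbers are 952 and 805, so their sum is 1757.
Greedy algorithm:
largest Fibonacci ≤ 1757 is 1597; 1757 − 1597 = 160
largest Fibonacci ≤ 160 is 144; 160 − 144 = 16
largest Fibonacci ≤ 16 is 13; 16 − 13 = 3
largest Fibonacci ≤ 3 is 3; 3 − 3 = 0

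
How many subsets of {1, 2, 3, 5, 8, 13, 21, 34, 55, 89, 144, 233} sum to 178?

8

Starting from the Zeckendorf form and repeatedly splitting a term F_k into F_{k−1} + F_{k−2} (when neither is already used) reaches every representation.
178 = 144+34 = 144+21+13 = 89+55+34 = … (5 more), for 8 in all.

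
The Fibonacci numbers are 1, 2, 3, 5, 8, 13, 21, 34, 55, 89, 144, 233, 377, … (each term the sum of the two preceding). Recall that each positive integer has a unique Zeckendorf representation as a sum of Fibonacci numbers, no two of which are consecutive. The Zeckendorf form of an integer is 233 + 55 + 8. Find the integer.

296

233 + 55 + 8 = 296.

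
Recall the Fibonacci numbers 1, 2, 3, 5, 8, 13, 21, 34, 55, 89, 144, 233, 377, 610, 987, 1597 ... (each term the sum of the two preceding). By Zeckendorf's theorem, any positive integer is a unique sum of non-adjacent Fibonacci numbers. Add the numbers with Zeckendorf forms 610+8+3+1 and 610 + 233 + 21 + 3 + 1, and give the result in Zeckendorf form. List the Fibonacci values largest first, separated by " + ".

987 + 377 + 89 + 34 + 3

The two numbers are 622 and 868, so their sum is 1490.
largest Fibonacci ≤ 1490 is 987; 1490 − 987 = 503
largest Fibonacci ≤ 503 is 377; 503 − 377 = 126
largest Fibonacci ≤ 126 is 89; 126 − 89 = 37
largest Fibonacci ≤ 37 is 34; 37 − 34 = 3
largest Fibonacci ≤ 3 is 3; 3 − 3 = 0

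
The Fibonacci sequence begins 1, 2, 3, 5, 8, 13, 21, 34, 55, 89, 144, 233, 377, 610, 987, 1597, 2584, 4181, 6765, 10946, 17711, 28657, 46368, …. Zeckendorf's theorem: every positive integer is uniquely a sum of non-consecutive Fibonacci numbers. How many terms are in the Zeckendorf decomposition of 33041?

6

largest Fibonacci ≤ 33041 is 28657; 33041 − 28657 = 4384
largest Fibonacci ≤ 4384 is 4181; 4384 − 4181 = 203
largest Fibonacci ≤ 203 is 144; 203 − 144 = 59
largest Fibonacci ≤ 59 is 55; 59 − 55 = 4
largest Fibonacci ≤ 4 is 3; 4 − 3 = 1
largest Fibonacci ≤ 1 is 1; 1 − 1 = 0
33041 = 28657 + 4181 + 144 + 55 + 3 + 1, which has 6 terms.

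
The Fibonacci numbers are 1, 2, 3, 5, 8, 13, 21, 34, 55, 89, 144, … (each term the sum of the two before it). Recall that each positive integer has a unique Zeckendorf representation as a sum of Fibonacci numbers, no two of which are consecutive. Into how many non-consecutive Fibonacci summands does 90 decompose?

2

Greedily peel off the largest Fibonacci term at each step:
largest Fibonacci ≤ 90 is 89; 90 − 89 = 1
largest Fibonacci ≤ 1 is 1; 1 − 1 = 0
90 = 89 + 1, which has 2 terms.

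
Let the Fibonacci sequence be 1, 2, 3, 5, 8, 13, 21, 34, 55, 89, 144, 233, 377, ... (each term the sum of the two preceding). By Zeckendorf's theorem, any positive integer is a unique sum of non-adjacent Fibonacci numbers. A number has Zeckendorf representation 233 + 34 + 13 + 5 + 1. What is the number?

286

233 + 34 + 13 + 5 + 1 = 286.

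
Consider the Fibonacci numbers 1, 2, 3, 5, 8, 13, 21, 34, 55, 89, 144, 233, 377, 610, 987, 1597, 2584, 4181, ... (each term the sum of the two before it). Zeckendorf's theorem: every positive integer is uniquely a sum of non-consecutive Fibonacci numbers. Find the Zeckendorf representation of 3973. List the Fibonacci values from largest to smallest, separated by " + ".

3973: greatest Fibonacci not exceeding it is 2584, leaving 1389
1389: greatest Fibonacci not exceeding it is 987, leaving 402
402: greatest Fibonacci not exceeding it is 377, leaving 25
25: greatest Fibonacci not exceeding it is 21, leaving 4
4: greatest Fibonacci not exceeding it is 3, leaving 1
1: greatest Fibonacci not exceeding it is 1, leaving 0
So 3973 = 2584 + 987 + 377 + 21 + 3 + 1, with no two terms consecutive in the sequence.

2584 + 987 + 377 + 21 + 3 + 1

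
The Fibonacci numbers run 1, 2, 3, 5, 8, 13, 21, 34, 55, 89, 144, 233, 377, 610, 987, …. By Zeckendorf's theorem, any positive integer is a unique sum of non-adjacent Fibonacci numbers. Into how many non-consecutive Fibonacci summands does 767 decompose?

3

subtract 610 from 767: 157 remains
subtract 144 from 157: 13 remains
subtract 13 from 13: 0 remains
767 = 610 + 144 + 13, which has 3 terms.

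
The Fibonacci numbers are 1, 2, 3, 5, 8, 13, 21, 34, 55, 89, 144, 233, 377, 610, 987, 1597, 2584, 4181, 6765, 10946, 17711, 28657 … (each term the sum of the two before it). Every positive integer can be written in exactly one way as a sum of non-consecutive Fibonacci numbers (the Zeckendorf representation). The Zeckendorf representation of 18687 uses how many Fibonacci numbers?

7

largest Fibonacci ≤ 18687 is 17711; 18687 − 17711 = 976
largest Fibonacci ≤ 976 is 610; 976 − 610 = 366
largest Fibonacci ≤ 366 is 233; 366 − 233 = 133
largest Fibonacci ≤ 133 is 89; 133 − 89 = 44
largest Fibonacci ≤ 44 is 34; 44 − 34 = 10
largest Fibonacci ≤ 10 is 8; 10 − 8 = 2
largest Fibonacci ≤ 2 is 2; 2 − 2 = 0
18687 = 17711 + 610 + 233 + 89 + 34 + 8 + 2, which has 7 terms.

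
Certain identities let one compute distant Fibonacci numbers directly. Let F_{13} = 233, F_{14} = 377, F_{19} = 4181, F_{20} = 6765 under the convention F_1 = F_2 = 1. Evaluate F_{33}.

3524578

By the addition formula F_{m+n} = F_m F_{n+1} + F_{m−1} F_n with m=14, n=19: F_{33} = 377·6765 + 233·4181 = 2550405 + 974173 = 3524578.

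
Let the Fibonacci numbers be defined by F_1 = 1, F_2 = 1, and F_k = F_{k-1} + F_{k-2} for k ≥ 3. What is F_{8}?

Iterating the recurrence up to F_{4} = 3 and F_{3} = 2:
F_{5} = F_{4} + F_{3} = 3 + 2 = 5
F_{6} = F_{5} + F_{4} = 5 + 3 = 8
F_{7} = F_{6} + F_{5} = 8 + 5 = 13
F_{8} = F_{7} + F_{6} = 13 + 8 = 21

21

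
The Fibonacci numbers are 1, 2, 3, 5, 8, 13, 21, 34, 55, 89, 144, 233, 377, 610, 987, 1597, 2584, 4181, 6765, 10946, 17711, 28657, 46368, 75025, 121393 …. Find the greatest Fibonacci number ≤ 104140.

75025

75025 ≤ 104140 < 121393, so the largest Fibonacci number not exceeding 104140 is 75025.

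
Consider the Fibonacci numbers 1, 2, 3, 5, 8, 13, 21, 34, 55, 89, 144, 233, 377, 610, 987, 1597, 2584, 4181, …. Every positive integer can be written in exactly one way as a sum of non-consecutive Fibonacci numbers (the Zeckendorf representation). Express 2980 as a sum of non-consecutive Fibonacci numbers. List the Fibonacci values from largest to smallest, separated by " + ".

2584 + 377 + 13 + 5 + 1

Greedy algorithm:
2980: greatest Fibonacci not exceeding it is 2584, leaving 396
396: greatest Fibonacci not exceeding it is 377, leaving 19
19: greatest Fibonacci not exceeding it is 13, leaving 6
6: greatest Fibonacci not exceeding it is 5, leaving 1
1: greatest Fibonacci not exceeding it is 1, leaving 0
So 2980 = 2584 + 377 + 13 + 5 + 1, with no two terms consecutive in the sequence.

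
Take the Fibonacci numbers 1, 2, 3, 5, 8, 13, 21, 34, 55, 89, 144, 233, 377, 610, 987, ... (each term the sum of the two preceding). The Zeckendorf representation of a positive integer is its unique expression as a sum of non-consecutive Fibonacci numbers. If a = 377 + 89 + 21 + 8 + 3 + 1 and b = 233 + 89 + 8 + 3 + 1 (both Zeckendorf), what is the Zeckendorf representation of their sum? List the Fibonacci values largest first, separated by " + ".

The two numbers are 499 and 334, so their sum is 833.
Greedily peel off the largest Fibonacci term at each step:
833 − 610 = 223
223 − 144 = 79
79 − 55 = 24
24 − 21 = 3
3 − 3 = 0

610 + 144 + 55 + 21 + 3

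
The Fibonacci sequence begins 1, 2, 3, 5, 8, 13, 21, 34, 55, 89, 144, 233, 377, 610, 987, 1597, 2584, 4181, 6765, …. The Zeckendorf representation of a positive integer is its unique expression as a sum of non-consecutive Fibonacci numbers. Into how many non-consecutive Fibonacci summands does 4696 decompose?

subtract 4181 from 4696: 515 remains
subtract 377 from 515: 138 remains
subtract 89 from 138: 49 remains
subtract 34 from 49: 15 remains
subtract 13 from 15: 2 remains
subtract 2 from 2: 0 remains
4696 = 4181 + 377 + 89 + 34 + 13 + 2, which has 6 terms.

6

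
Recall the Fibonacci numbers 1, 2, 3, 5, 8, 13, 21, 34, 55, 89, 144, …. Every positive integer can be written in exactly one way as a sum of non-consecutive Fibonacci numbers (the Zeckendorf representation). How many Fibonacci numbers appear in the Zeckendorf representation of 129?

4

subtract 89 from 129: 40 remains
subtract 34 from 40: 6 remains
subtract 5 from 6: 1 remains
subtract 1 from 1: 0 remains
129 = 89 + 34 + 5 + 1, which has 4 terms.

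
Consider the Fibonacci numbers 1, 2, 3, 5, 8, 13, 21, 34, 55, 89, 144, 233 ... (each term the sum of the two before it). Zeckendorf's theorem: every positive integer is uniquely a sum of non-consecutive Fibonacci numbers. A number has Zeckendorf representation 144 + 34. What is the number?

178

144 + 34 = 178.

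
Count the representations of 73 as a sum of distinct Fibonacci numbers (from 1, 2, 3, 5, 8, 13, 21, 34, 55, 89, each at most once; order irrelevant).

Starting from the Zeckendorf form and repeatedly splitting a term F_k into F_{k−1} + F_{k−2} (when neither is already used) reaches every representation.
73 = 55+13+5 = 55+13+3+2 = 34+21+13+5 = 55+8+5+3+2 = … (2 more), for 6 in all.

6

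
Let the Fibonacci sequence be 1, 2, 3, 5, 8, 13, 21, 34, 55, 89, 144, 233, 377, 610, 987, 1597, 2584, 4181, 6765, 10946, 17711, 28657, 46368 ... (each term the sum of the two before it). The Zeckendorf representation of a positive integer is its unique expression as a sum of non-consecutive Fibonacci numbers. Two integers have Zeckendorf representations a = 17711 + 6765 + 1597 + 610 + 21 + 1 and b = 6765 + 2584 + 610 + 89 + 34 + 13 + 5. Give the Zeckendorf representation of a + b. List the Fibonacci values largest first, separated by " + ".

28657 + 6765 + 987 + 377 + 13 + 5 + 1

The two numbers are 26705 and 10100, so their sum is 36805.
36805 − 28657 = 8148
8148 − 6765 = 1383
1383 − 987 = 396
396 − 377 = 19
19 − 13 = 6
6 − 5 = 1
1 − 1 = 0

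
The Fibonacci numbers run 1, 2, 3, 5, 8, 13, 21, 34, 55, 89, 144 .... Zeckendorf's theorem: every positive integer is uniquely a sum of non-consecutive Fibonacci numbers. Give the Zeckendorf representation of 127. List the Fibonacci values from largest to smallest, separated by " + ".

Repeatedly subtract the largest Fibonacci number that fits:
largest Fibonacci ≤ 127 is 89; 127 − 89 = 38
largest Fibonacci ≤ 38 is 34; 38 − 34 = 4
largest Fibonacci ≤ 4 is 3; 4 − 3 = 1
largest Fibonacci ≤ 1 is 1; 1 − 1 = 0
So 127 = 89 + 34 + 3 + 1, with no two terms consecutive in the sequence.

89 + 34 + 3 + 1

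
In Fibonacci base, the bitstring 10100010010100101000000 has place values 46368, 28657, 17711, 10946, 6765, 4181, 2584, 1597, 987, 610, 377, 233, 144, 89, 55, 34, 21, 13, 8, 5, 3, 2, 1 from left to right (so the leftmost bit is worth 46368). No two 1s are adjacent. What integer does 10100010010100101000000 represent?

67582

Summing the place values of the 1 bits: 46368 + 17711 + 2584 + 610 + 233 + 55 + 21 = 67582.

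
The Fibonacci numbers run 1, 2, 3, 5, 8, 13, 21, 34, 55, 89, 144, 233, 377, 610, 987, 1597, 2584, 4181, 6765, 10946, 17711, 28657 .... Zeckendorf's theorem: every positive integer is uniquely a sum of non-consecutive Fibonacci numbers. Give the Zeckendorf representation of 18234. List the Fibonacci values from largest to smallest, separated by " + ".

17711 + 377 + 144 + 2

17711 ≤ 18234 < 28657, so take 17711; remainder 523
377 ≤ 523 < 610, so take 377; remainder 146
144 ≤ 146 < 233, so take 144; remainder 2
2 ≤ 2 < 3, so take 2; remainder 0
So 18234 = 17711 + 377 + 144 + 2, with no two terms consecutive in the sequence.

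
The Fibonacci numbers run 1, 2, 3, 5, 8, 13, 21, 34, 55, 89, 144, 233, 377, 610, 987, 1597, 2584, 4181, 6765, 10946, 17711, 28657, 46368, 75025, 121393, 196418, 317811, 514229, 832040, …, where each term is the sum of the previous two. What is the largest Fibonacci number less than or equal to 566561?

514229

514229 ≤ 566561 < 832040, so the largest Fibonacci number not exceeding 566561 is 514229.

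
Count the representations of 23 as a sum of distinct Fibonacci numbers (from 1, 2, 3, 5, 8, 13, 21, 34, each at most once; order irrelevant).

23 = 21+2 = 13+8+2 = 13+5+3+2 — 3 representations.

3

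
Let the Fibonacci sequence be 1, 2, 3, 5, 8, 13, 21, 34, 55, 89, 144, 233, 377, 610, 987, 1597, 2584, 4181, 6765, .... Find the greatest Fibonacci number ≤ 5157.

4181 ≤ 5157 < 6765, so the largest Fibonacci number not exceeding 5157 is 4181.

4181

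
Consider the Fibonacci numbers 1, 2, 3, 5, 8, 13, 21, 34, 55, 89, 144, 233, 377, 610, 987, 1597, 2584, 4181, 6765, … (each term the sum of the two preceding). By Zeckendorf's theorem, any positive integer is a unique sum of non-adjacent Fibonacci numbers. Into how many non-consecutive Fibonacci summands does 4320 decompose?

5

take 4181 (≤ 4320); 4320 − 4181 = 139
take 89 (≤ 139); 139 − 89 = 50
take 34 (≤ 50); 50 − 34 = 16
take 13 (≤ 16); 16 − 13 = 3
take 3 (≤ 3); 3 − 3 = 0
4320 = 4181 + 89 + 34 + 13 + 3, which has 5 terms.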